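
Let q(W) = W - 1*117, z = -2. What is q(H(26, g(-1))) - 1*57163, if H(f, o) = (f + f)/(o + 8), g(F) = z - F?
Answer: -400908/7 ≈ -57273.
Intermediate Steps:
g(F) = -2 - F
H(f, o) = 2*f/(8 + o) (H(f, o) = (2*f)/(8 + o) = 2*f/(8 + o))
q(W) = -117 + W (q(W) = W - 117 = -117 + W)
q(H(26, g(-1))) - 1*57163 = (-117 + 2*26/(8 + (-2 - 1*(-1)))) - 1*57163 = (-117 + 2*26/(8 + (-2 + 1))) - 57163 = (-117 + 2*26/(8 - 1)) - 57163 = (-117 + 2*26/7) - 57163 = (-117 + 2*26*(⅐)) - 57163 = (-117 + 52/7) - 57163 = -767/7 - 57163 = -400908/7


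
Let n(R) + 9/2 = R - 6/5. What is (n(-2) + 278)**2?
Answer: 7306209/100 ≈ 73062.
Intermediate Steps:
n(R) = -57/10 + R (n(R) = -9/2 + (R - 6/5) = -9/2 + (-6/5 + R) = -57/10 + R)
(n(-2) + 278)**2 = ((-57/10 - 2) + 278)**2 = (-77/10 + 278)**2 = (2703/10)**2 = 7306209/100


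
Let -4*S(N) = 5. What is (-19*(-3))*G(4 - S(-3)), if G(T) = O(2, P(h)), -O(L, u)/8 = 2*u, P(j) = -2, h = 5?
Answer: 1824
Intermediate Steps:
S(N) = -5/4 (S(N) = -¼*5 = -5/4)
O(L, u) = -16*u
G(T) = 32 (G(T) = -16*(-2) = 32)
(-19*(-3))*G(4 - S(-3)) = -19*(-3)*32 = 57*32 = 1824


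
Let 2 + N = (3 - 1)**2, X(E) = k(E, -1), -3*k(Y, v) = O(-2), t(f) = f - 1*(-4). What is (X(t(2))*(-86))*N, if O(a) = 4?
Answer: 688/3 ≈ 229.33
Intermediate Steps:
t(f) = 4 + f (t(f) = f + 4 = 4 + f)
k(Y, v) = -4/3 (k(Y, v) = -1/3*4 = -4/3)
X(E) = -4/3
N = 2 (N = -2 + (3 - 1)**2 = -2 + 2**2 = -2 + 4 = 2)
(X(t(2))*(-86))*N = -4/3*(-86)*2 = (344/3)*2 = 688/3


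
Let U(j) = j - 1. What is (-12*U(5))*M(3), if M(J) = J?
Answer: -144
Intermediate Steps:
U(j) = -1 + j
(-12*U(5))*M(3) = -12*(-1 + 5)*3 = -12*4*3 = -48*3 = -144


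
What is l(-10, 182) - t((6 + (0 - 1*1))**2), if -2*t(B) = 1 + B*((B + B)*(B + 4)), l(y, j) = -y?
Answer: 36271/2 ≈ 18136.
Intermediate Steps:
t(B) = -1/2 - B**2*(4 + B) (t(B) = -(1 + B*((B + B)*(B + 4)))/2 = -(1 + B*((2*B)*(4 + B)))/2 = -(1 + B*(2*B*(4 + B)))/2 = -(1 + 2*B**2*(4 + B))/2 = -1/2 - B**2*(4 + B))
l(-10, 182) - t((6 + (0 - 1*1))**2) = -1*(-10) - (-1/2 - ((6 + (0 - 1*1))**2)**3 - 4*(6 + (0 - 1*1))**4) = 10 - (-1/2 - ((6 + (0 - 1))**2)**3 - 4*(6 + (0 - 1))**4) = 10 - (-1/2 - ((6 - 1)**2)**3 - 4*(6 - 1)**4) = 10 - (-1/2 - (5**2)**3 - 4*(5**2)**2) = 10 - (-1/2 - 1*25**3 - 4*25**2) = 10 - (-1/2 - 1*15625 - 4*625) = 10 - (-1/2 - 15625 - 2500) = 10 - 1*(-36251/2) = 10 + 36251/2 = 36271/2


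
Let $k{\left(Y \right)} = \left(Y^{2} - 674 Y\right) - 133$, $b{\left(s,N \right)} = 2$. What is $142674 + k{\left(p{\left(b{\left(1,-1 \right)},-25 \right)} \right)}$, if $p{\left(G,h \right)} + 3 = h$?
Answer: $162197$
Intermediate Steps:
$p{\left(G,h \right)} = -3 + h$
$k{\left(Y \right)} = -133 + Y^{2} - 674 Y$
$142674 + k{\left(p{\left(b{\left(1,-1 \right)},-25 \right)} \right)} = 142674 - \left(133 - \left(-3 - 25\right)^{2} + 674 \left(-3 - 25\right)\right) = 142674 - \left(-18739 - 784\right) = 142674 + \left(-133 + 784 + 18872\right) = 142674 + 19523 = 162197$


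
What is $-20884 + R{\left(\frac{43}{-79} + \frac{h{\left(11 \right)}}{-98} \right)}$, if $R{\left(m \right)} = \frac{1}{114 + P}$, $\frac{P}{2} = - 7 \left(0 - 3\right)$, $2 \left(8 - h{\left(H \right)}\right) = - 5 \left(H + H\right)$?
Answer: $- \frac{3257903}{156} \approx -20884.0$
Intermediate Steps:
$h{\left(H \right)} = 8 + 5 H$ ($h{\left(H \right)} = 8 - \frac{\left(-5\right) \left(H + H\right)}{2} = 8 - \frac{\left(-5\right) 2 H}{2} = 8 - \frac{\left(-10\right) H}{2} = 8 + 5 H$)
$P = 42$ ($P = 2 \left(- 7 \left(0 - 3\right)\right) = 2 \left(\left(-7\right) \left(-3\right)\right) = 2 \cdot 21 = 42$)
$R{\left(m \right)} = \frac{1}{156}$ ($R{\left(m \right)} = \frac{1}{114 + 42} = \frac{1}{156}$)
$-20884 + R{\left(\frac{43}{-79} + \frac{h{\left(11 \right)}}{-98} \right)} = -20884 + \frac{1}{156} = - \frac{3257903}{156}$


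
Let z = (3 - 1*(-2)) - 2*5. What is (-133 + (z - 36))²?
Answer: 30276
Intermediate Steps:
z = -5 (z = (3 + 2) - 10 = 5 - 10 = -5)
(-133 + (z - 36))² = (-133 + (-5 - 36))² = (-133 - 41)² = (-174)² = 30276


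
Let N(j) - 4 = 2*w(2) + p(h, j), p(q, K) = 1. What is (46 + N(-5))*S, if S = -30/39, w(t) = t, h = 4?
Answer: -550/13 ≈ -42.308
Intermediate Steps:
N(j) = 9 (N(j) = 4 + (2*2 + 1) = 4 + (4 + 1) = 4 + 5 = 9)
S = -10/13 (S = -30*1/39 = -10/13 ≈ -0.76923)
(46 + N(-5))*S = (46 + 9)*(-10/13) = 55*(-10/13) = -550/13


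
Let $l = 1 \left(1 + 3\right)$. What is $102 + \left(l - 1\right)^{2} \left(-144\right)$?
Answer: $-1194$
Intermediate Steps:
$l = 4$ ($l = 1 \cdot 4 = 4$)
$102 + \left(l - 1\right)^{2} \left(-144\right) = 102 + \left(4 - 1\right)^{2} \left(-144\right) = 102 + 3^{2} \left(-144\right) = 102 + 9 \left(-144\right) = 102 - 1296 = -1194$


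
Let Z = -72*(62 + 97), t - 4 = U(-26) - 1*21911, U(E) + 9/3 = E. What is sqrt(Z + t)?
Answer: 2*I*sqrt(8346) ≈ 182.71*I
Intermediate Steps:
U(E) = -3 + E
t = -21936 (t = 4 + ((-3 - 26) - 1*21911) = 4 + (-29 - 21911) = 4 - 21940 = -21936)
Z = -11448 (Z = -72*159 = -11448)
sqrt(Z + t) = sqrt(-11448 - 21936) = sqrt(-33384) = 2*I*sqrt(8346)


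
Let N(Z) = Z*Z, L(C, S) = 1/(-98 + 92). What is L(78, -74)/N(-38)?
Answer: -1/8664 ≈ -0.00011542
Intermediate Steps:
L(C, S) = -⅙ (L(C, S) = 1/(-6) = -⅙)
N(Z) = Z²
L(78, -74)/N(-38) = -1/(6*((-38)²)) = -⅙/1444 = -⅙*1/1444 = -1/8664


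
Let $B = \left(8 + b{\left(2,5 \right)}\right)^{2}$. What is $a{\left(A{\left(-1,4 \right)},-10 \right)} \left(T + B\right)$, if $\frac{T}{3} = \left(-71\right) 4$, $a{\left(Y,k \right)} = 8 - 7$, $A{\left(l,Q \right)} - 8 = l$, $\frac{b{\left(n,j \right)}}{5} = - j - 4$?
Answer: $517$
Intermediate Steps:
$b{\left(n,j \right)} = -20 - 5 j$ ($b{\left(n,j \right)} = 5 \left(- j - 4\right) = 5 \left(-4 - j\right) = -20 - 5 j$)
$A{\left(l,Q \right)} = 8 + l$
$a{\left(Y,k \right)} = 1$ ($a{\left(Y,k \right)} = 8 - 7 = 1$)
$B = 1369$ ($B = \left(8 - 45\right)^{2} = \left(-37\right)^{2} = 1369$)
$T = -852$ ($T = 3 \left(\left(-71\right) 4\right) = 3 \left(-284\right) = -852$)
$a{\left(A{\left(-1,4 \right)},-10 \right)} \left(T + B\right) = 1 \left(-852 + 1369\right) = 1 \cdot 517 = 517$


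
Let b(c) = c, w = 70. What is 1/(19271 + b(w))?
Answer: 1/19341 ≈ 5.1704e-5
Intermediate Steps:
1/(19271 + b(w)) = 1/(19271 + 70) = 1/19341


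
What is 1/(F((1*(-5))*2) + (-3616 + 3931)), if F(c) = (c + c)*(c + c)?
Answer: 1/715 ≈ 0.0013986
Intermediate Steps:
F(c) = 4*c² (F(c) = (2*c)*(2*c) = 4*c²)
1/(F((1*(-5))*2) + (-3616 + 3931)) = 1/(4*((1*(-5))*2)² + (-3616 + 3931)) = 1/(4*(-5*2)² + 315) = 1/(4*(-10)² + 315) = 1/(4*100 + 315) = 1/(400 + 315) = 1/715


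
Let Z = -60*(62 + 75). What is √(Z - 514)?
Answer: I*√8734 ≈ 93.456*I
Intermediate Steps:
Z = -8220 (Z = -60*137 = -8220)
√(Z - 514) = √(-8220 - 514) = √(-8734) = I*√8734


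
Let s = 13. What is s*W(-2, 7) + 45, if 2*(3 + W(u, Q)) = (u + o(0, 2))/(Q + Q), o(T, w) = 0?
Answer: 71/14 ≈ 5.0714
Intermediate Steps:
W(u, Q) = -3 + u/(4*Q) (W(u, Q) = -3 + ((u + 0)/(Q + Q))/2 = -3 + (u/((2*Q)))/2 = -3 + (u*(1/(2*Q)))/2 = -3 + (u/(2*Q))/2 = -3 + u/(4*Q))
s*W(-2, 7) + 45 = 13*(-3 + (¼)*(-2)/7) + 45 = 13*(-3 + (¼)*(-2)*(⅐)) + 45 = 13*(-3 - 1/14) + 45 = 13*(-43/14) + 45 = -559/14 + 45 = 71/14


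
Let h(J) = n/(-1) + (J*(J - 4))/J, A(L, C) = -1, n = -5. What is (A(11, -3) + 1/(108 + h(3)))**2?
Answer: 12321/12544 ≈ 0.98222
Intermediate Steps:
h(J) = 1 + J (h(J) = -5/(-1) + (J*(J - 4))/J = -5*(-1) + (J*(-4 + J))/J = 5 + (-4 + J) = 1 + J)
(A(11, -3) + 1/(108 + h(3)))**2 = (-1 + 1/(108 + (1 + 3)))**2 = (-1 + 1/(108 + 4))**2 = (-1 + 1/112)**2 = (-111/112)**2 = 12321/12544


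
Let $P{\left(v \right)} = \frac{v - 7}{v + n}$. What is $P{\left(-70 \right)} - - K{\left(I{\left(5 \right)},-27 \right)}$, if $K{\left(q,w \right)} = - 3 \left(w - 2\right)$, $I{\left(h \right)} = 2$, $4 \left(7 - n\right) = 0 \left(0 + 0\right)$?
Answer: $\frac{794}{9} \approx 88.222$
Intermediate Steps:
$n = 7$ ($n = 7 - \frac{0 \left(0 + 0\right)}{4} = 7 - \frac{0 \cdot 0}{4} = 7 - 0 = 7 + 0 = 7$)
$K{\left(q,w \right)} = 6 - 3 w$ ($K{\left(q,w \right)} = - 3 \left(-2 + w\right) = 6 - 3 w$)
$P{\left(v \right)} = \frac{-7 + v}{7 + v}$ ($P{\left(v \right)} = \frac{v - 7}{v + 7} = \frac{-7 + v}{7 + v}$)
$P{\left(-70 \right)} - - K{\left(I{\left(5 \right)},-27 \right)} = \frac{-7 - 70}{7 - 70} - - (6 - -81) = \frac{1}{-63} \left(-77\right) - - (6 + 81) = \left(- \frac{1}{63}\right) \left(-77\right) - \left(-1\right) 87 = \frac{11}{9} - -87 = \frac{11}{9} + 87 = \frac{794}{9}$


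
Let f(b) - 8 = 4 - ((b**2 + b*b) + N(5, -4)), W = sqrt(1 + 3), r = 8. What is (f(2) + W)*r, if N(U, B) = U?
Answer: 8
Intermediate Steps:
W = 2 (W = sqrt(4) = 2)
f(b) = 7 - 2*b**2 (f(b) = 8 + (4 - ((b**2 + b*b) + 5)) = 8 + (4 - ((b**2 + b**2) + 5)) = 8 + (4 - (2*b**2 + 5)) = 8 + (4 - (5 + 2*b**2)) = 8 + (4 + (-5 - 2*b**2)) = 8 + (-1 - 2*b**2) = 7 - 2*b**2)
(f(2) + W)*r = ((7 - 2*2**2) + 2)*8 = ((7 - 2*4) + 2)*8 = ((7 - 8) + 2)*8 = (-1 + 2)*8 = 1*8 = 8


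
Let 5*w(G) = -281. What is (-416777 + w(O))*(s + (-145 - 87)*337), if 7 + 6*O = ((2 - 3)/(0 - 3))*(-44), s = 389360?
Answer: -648542439216/5 ≈ -1.2971e+11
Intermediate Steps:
O = -65/18 (O = -7/6 + (((2 - 3)/(0 - 3))*(-44))/6 = -7/6 + (-1/(-3)*(-44))/6 = -7/6 + (-1*(-⅓)*(-44))/6 = -7/6 + ((⅓)*(-44))/6 = -7/6 + (⅙)*(-44/3) = -7/6 - 22/9 = -65/18 ≈ -3.6111)
w(G) = -281/5 (w(G) = (⅕)*(-281) = -281/5)
(-416777 + w(O))*(s + (-145 - 87)*337) = (-416777 - 281/5)*(389360 + (-145 - 87)*337) = -2084166*(389360 - 232*337)/5 = -2084166*(389360 - 78184)/5 = -2084166/5*311176 = -648542439216/5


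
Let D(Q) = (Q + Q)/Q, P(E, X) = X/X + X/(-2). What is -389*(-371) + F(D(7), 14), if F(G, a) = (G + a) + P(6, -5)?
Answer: 288677/2 ≈ 1.4434e+5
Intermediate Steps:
P(E, X) = 1 - X/2 (P(E, X) = 1 + X*(-½) = 1 - X/2)
D(Q) = 2 (D(Q) = (2*Q)/Q = 2)
F(G, a) = 7/2 + G + a (F(G, a) = (G + a) + (1 - ½*(-5)) = (G + a) + (1 + 5/2) = (G + a) + 7/2 = 7/2 + G + a)
-389*(-371) + F(D(7), 14) = -389*(-371) + (7/2 + 2 + 14) = 144319 + 39/2 = 288677/2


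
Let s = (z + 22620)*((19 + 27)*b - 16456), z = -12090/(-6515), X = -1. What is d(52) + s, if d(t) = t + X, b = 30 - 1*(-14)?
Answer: -425401577643/1303 ≈ -3.2648e+8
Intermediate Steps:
b = 44 (b = 30 + 14 = 44)
d(t) = -1 + t (d(t) = t - 1 = -1 + t)
z = 2418/1303 (z = -12090*(-1/6515) = 2418/1303 ≈ 1.8557)
s = -425401644096/1303 (s = (2418/1303 + 22620)*((19 + 27)*44 - 16456) = 29476278*(46*44 - 16456)/1303 = 29476278*(2024 - 16456)/1303 = (29476278/1303)*(-14432) = -425401644096/1303 ≈ -3.2648e+8)
d(52) + s = (-1 + 52) - 425401644096/1303 = 51 - 425401644096/1303 = -425401577643/1303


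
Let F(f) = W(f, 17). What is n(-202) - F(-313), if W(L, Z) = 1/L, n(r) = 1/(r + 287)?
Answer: 398/26605 ≈ 0.014960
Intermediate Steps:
n(r) = 1/(287 + r)
F(f) = 1/f
n(-202) - F(-313) = 1/(287 - 202) - 1/(-313) = 1/85 - 1*(-1/313) = 1/85 + 1/313 = 398/26605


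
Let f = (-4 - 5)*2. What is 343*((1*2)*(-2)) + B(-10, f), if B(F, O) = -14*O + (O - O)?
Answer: -1120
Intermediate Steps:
f = -18 (f = -9*2 = -18)
B(F, O) = -14*O (B(F, O) = -14*O + 0 = -14*O)
343*((1*2)*(-2)) + B(-10, f) = 343*((1*2)*(-2)) - 14*(-18) = 343*(2*(-2)) + 252 = 343*(-4) + 252 = -1372 + 252 = -1120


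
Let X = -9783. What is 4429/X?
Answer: -4429/9783 ≈ -0.45272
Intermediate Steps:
4429/X = 4429/(-9783) = 4429*(-1/9783) = -4429/9783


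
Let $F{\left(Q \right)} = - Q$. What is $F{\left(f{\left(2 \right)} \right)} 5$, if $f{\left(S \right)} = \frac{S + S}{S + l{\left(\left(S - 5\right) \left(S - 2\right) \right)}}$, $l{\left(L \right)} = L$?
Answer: $-10$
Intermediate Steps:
$f{\left(S \right)} = \frac{2 S}{S + \left(-5 + S\right) \left(-2 + S\right)}$ ($f{\left(S \right)} = \frac{S + S}{S + \left(S - 5\right) \left(S - 2\right)} = \frac{2 S}{S + \left(-5 + S\right) \left(-2 + S\right)}$)
$F{\left(f{\left(2 \right)} \right)} 5 = - \frac{2 \cdot 2}{10 + 2^{2} - 12} \cdot 5 = - \frac{2 \cdot 2}{10 + 4 - 12} \cdot 5 = - \frac{2 \cdot 2}{2} \cdot 5 = \left(-1\right) 2 \cdot 5 = \left(-2\right) 5 = -10$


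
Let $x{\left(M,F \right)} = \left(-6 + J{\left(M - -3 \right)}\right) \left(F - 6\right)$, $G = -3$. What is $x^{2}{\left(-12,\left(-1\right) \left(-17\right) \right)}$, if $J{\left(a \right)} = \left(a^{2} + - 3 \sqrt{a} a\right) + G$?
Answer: $-166617 + 1411344 i \approx -1.6662 \cdot 10^{5} + 1.4113 \cdot 10^{6} i$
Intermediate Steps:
$J{\left(a \right)} = -3 + a^{2} - 3 a^{\frac{3}{2}}$ ($J{\left(a \right)} = \left(a^{2} + - 3 \sqrt{a} a\right) - 3 = \left(a^{2} - 3 a^{\frac{3}{2}}\right) - 3 = -3 + a^{2} - 3 a^{\frac{3}{2}}$)
$x{\left(M,F \right)} = \left(-6 + F\right) \left(-9 + \left(3 + M\right)^{2} - 3 \left(3 + M\right)^{\frac{3}{2}}\right)$ ($x{\left(M,F \right)} = \left(-6 - \left(3 - \left(M - -3\right)^{2} + 3 \left(M - -3\right)^{\frac{3}{2}}\right)\right) \left(F - 6\right) = \left(-6 - \left(3 - \left(M + 3\right)^{2} + 3 \left(M + 3\right)^{\frac{3}{2}}\right)\right) \left(-6 + F\right) = \left(-6 - \left(3 - \left(3 + M\right)^{2} + 3 \left(3 + M\right)^{\frac{3}{2}}\right)\right) \left(-6 + F\right) = \left(-9 + \left(3 + M\right)^{2} - 3 \left(3 + M\right)^{\frac{3}{2}}\right) \left(-6 + F\right) = \left(-6 + F\right) \left(-9 + \left(3 + M\right)^{2} - 3 \left(3 + M\right)^{\frac{3}{2}}\right)$)
$x^{2}{\left(-12,\left(-1\right) \left(-17\right) \right)} = \left(54 - 6 \left(\left(-1\right) \left(-17\right)\right) - 6 \left(3 - 12\right)^{2} + 18 \left(3 - 12\right)^{\frac{3}{2}} - \left(-1\right) \left(-17\right) \left(3 - \left(3 - 12\right)^{2} + 3 \left(3 - 12\right)^{\frac{3}{2}}\right)\right)^{2} = \left(54 - 102 - 6 \left(-9\right)^{2} + 18 \left(-9\right)^{\frac{3}{2}} - 17 \left(3 - \left(-9\right)^{2} + 3 \left(-9\right)^{\frac{3}{2}}\right)\right)^{2} = \left(54 - 102 - 486 + 18 \left(- 27 i\right) - 17 \left(3 - 81 + 3 \left(- 27 i\right)\right)\right)^{2} = \left(54 - 102 - 486 - 486 i - 17 \left(3 - 81 - 81 i\right)\right)^{2} = \left(54 - 102 - 486 - 486 i - 17 \left(-78 - 81 i\right)\right)^{2} = \left(54 - 102 - 486 - 486 i + \left(1326 + 1377 i\right)\right)^{2} = \left(792 + 891 i\right)^{2}$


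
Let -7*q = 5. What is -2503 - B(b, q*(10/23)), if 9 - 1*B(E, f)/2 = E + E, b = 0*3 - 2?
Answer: -2529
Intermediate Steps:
q = -5/7 (q = -1/7*5 = -5/7 ≈ -0.71429)
b = -2 (b = 0 - 2 = -2)
B(E, f) = 18 - 4*E (B(E, f) = 18 - 2*(E + E) = 18 - 4*E)
-2503 - B(b, q*(10/23)) = -2503 - (18 - 4*(-2)) = -2503 - (18 + 8) = -2503 - 1*26 = -2503 - 26 = -2529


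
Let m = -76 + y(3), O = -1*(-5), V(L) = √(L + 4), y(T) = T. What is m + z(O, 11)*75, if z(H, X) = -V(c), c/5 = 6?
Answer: -73 - 75*√34 ≈ -510.32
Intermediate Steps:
c = 30 (c = 5*6 = 30)
V(L) = √(4 + L)
O = 5
m = -73 (m = -76 + 3 = -73)
z(H, X) = -√34 (z(H, X) = -√(4 + 30) = -√34)
m + z(O, 11)*75 = -73 - √34*75 = -73 - 75*√34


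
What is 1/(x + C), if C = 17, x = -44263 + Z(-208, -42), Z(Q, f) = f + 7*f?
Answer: -1/44582 ≈ -2.2431e-5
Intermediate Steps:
Z(Q, f) = 8*f
x = -44599 (x = -44263 + 8*(-42) = -44263 - 336 = -44599)
1/(x + C) = 1/(-44599 + 17) = 1/(-44582) = -1/44582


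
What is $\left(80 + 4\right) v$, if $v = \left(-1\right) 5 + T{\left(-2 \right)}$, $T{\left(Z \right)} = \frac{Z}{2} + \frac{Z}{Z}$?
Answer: $-420$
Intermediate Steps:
$T{\left(Z \right)} = 1 + \frac{Z}{2}$ ($T{\left(Z \right)} = Z \frac{1}{2} + 1 = \frac{Z}{2} + 1 = 1 + \frac{Z}{2}$)
$v = -5$ ($v = \left(-1\right) 5 + \left(1 + \frac{1}{2} \left(-2\right)\right) = -5 + \left(1 - 1\right) = -5 + 0 = -5$)
$\left(80 + 4\right) v = \left(80 + 4\right) \left(-5\right) = 84 \left(-5\right) = -420$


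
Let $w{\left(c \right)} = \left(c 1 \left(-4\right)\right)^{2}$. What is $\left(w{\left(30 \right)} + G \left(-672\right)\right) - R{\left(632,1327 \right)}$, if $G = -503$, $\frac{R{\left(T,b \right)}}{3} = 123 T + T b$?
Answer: $-2396784$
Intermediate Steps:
$R{\left(T,b \right)} = 369 T + 3 T b$ ($R{\left(T,b \right)} = 3 \left(123 T + T b\right) = 369 T + 3 T b$)
$w{\left(c \right)} = 16 c^{2}$ ($w{\left(c \right)} = \left(c \left(-4\right)\right)^{2} = \left(- 4 c\right)^{2} = 16 c^{2}$)
$\left(w{\left(30 \right)} + G \left(-672\right)\right) - R{\left(632,1327 \right)} = \left(16 \cdot 30^{2} - -338016\right) - 3 \cdot 632 \left(123 + 1327\right) = \left(16 \cdot 900 + 338016\right) - 3 \cdot 632 \cdot 1450 = \left(14400 + 338016\right) - 2749200 = 352416 - 2749200 = -2396784$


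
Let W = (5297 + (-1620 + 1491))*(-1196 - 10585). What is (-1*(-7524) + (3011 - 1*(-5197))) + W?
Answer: -60868476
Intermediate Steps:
W = -60884208 (W = (5297 - 129)*(-11781) = 5168*(-11781) = -60884208)
(-1*(-7524) + (3011 - 1*(-5197))) + W = (-1*(-7524) + (3011 - 1*(-5197))) - 60884208 = (7524 + (3011 + 5197)) - 60884208 = (7524 + 8208) - 60884208 = 15732 - 60884208 = -60868476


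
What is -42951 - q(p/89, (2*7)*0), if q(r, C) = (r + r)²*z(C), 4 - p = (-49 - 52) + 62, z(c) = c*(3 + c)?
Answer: -42951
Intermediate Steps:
p = 43 (p = 4 - ((-49 - 52) + 62) = 4 - (-101 + 62) = 4 - 1*(-39) = 4 + 39 = 43)
q(r, C) = 4*C*r²*(3 + C) (q(r, C) = (r + r)²*(C*(3 + C)) = (2*r)²*(C*(3 + C)) = (4*r²)*(C*(3 + C)) = 4*C*r²*(3 + C))
-42951 - q(p/89, (2*7)*0) = -42951 - 4*(2*7)*0*(43/89)²*(3 + (2*7)*0) = -42951 - 4*14*0*(43*(1/89))²*(3 + 14*0) = -42951 - 4*0*(43/89)²*(3 + 0) = -42951 - 4*0*1849*3/7921 = -42951 - 1*0 = -42951 + 0 = -42951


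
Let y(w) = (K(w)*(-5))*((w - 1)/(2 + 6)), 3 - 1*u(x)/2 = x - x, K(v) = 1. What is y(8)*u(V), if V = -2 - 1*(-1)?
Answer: -105/4 ≈ -26.250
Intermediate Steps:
V = -1 (V = -2 + 1 = -1)
u(x) = 6 (u(x) = 6 - 2*(x - x) = 6 - 2*0 = 6 + 0 = 6)
y(w) = 5/8 - 5*w/8 (y(w) = (1*(-5))*((w - 1)/(2 + 6)) = -5*(-1 + w)/8 = -5*(-1/8 + w/8) = 5/8 - 5*w/8)
y(8)*u(V) = (5/8 - 5/8*8)*6 = (5/8 - 5)*6 = -35/8*6 = -105/4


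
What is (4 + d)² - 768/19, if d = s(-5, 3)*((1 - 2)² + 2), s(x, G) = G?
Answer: 2443/19 ≈ 128.58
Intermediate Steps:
d = 9 (d = 3*((1 - 2)² + 2) = 3*((-1)² + 2) = 3*(1 + 2) = 3*3 = 9)
(4 + d)² - 768/19 = (4 + 9)² - 768/19 = 13² - 768/19 = 169 - 16*48/19 = 169 - 768/19 = 2443/19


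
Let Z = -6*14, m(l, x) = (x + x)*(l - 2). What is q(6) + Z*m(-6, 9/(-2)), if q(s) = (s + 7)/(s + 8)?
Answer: -84659/14 ≈ -6047.1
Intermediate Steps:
m(l, x) = 2*x*(-2 + l) (m(l, x) = (2*x)*(-2 + l) = 2*x*(-2 + l))
Z = -84
q(s) = (7 + s)/(8 + s)
q(6) + Z*m(-6, 9/(-2)) = (7 + 6)/(8 + 6) - 168*9/(-2)*(-2 - 6) = 13/14 - 168*9*(-½)*(-8) = (1/14)*13 - 168*(-9)*(-8)/2 = 13/14 - 84*72 = 13/14 - 6048 = -84659/14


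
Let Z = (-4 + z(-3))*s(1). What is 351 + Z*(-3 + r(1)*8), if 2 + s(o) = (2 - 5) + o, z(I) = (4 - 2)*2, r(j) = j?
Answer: 351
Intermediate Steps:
z(I) = 4 (z(I) = 2*2 = 4)
s(o) = -5 + o (s(o) = -2 + ((2 - 5) + o) = -2 + (-3 + o) = -5 + o)
Z = 0 (Z = (-4 + 4)*(-5 + 1) = 0*(-4) = 0)
351 + Z*(-3 + r(1)*8) = 351 + 0*(-3 + 1*8) = 351 + 0*(-3 + 8) = 351 + 0*5 = 351 + 0 = 351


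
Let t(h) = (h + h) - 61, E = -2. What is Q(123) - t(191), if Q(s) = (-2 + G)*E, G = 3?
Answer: -323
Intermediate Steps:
t(h) = -61 + 2*h (t(h) = 2*h - 61 = -61 + 2*h)
Q(s) = -2 (Q(s) = (-2 + 3)*(-2) = 1*(-2) = -2)
Q(123) - t(191) = -2 - (-61 + 2*191) = -2 - (-61 + 382) = -2 - 1*321 = -2 - 321 = -323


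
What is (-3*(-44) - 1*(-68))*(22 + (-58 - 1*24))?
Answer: -12000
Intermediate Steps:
(-3*(-44) - 1*(-68))*(22 + (-58 - 1*24)) = (132 + 68)*(22 + (-58 - 24)) = 200*(22 - 82) = 200*(-60) = -12000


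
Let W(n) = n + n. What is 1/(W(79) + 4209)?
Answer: 1/4367 ≈ 0.00022899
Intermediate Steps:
W(n) = 2*n
1/(W(79) + 4209) = 1/(2*79 + 4209) = 1/(158 + 4209) = 1/4367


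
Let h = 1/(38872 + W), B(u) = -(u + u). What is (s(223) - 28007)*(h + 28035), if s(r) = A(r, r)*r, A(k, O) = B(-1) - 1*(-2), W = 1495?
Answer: -30685743059290/40367 ≈ -7.6017e+8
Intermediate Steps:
B(u) = -2*u
A(k, O) = 4 (A(k, O) = -2*(-1) - 1*(-2) = 2 + 2 = 4)
h = 1/40367 (h = 1/(38872 + 1495) = 1/40367 ≈ 2.4773e-5)
s(r) = 4*r
(s(223) - 28007)*(h + 28035) = (4*223 - 28007)*(1/40367 + 28035) = (892 - 28007)*(1131688846/40367) = -27115*1131688846/40367 = -30685743059290/40367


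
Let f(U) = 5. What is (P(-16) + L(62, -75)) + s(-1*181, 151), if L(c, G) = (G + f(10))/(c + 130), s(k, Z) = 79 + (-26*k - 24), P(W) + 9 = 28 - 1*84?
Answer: 450781/96 ≈ 4695.6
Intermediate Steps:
P(W) = -65 (P(W) = -9 + (28 - 1*84) = -9 + (28 - 84) = -9 - 56 = -65)
s(k, Z) = 55 - 26*k (s(k, Z) = 79 + (-24 - 26*k) = 55 - 26*k)
L(c, G) = (5 + G)/(130 + c) (L(c, G) = (G + 5)/(c + 130) = (5 + G)/(130 + c))
(P(-16) + L(62, -75)) + s(-1*181, 151) = (-65 + (5 - 75)/(130 + 62)) + (55 - (-26)*181) = (-65 - 70/192) + (55 - 26*(-181)) = (-65 + (1/192)*(-70)) + (55 + 4706) = (-65 - 35/96) + 4761 = -6275/96 + 4761 = 450781/96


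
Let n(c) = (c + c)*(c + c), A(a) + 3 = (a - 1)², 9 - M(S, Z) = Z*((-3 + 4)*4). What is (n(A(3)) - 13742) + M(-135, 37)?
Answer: -13877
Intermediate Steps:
M(S, Z) = 9 - 4*Z (M(S, Z) = 9 - Z*(-3 + 4)*4 = 9 - Z*1*4 = 9 - Z*4 = 9 - 4*Z)
A(a) = -3 + (-1 + a)² (A(a) = -3 + (a - 1)² = -3 + (-1 + a)²)
n(c) = 4*c² (n(c) = (2*c)*(2*c) = 4*c²)
(n(A(3)) - 13742) + M(-135, 37) = (4*(-3 + (-1 + 3)²)² - 13742) + (9 - 4*37) = (4*(-3 + 2²)² - 13742) + (9 - 148) = (4*(-3 + 4)² - 13742) - 139 = (4*1² - 13742) - 139 = (4*1 - 13742) - 139 = (4 - 13742) - 139 = -13738 - 139 = -13877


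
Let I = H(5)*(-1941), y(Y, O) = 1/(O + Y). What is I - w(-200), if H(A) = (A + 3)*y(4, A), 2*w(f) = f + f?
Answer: -4576/3 ≈ -1525.3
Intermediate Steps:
w(f) = f (w(f) = (f + f)/2 = (2*f)/2 = f)
H(A) = (3 + A)/(4 + A) (H(A) = (A + 3)/(A + 4) = (3 + A)/(4 + A))
I = -5176/3 (I = ((3 + 5)/(4 + 5))*(-1941) = (8/9)*(-1941) = -5176/3 ≈ -1725.3)
I - w(-200) = -5176/3 - 1*(-200) = -5176/3 + 200 = -4576/3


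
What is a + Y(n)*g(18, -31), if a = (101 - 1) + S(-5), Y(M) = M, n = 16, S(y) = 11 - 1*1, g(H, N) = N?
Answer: -386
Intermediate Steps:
S(y) = 10 (S(y) = 11 - 1 = 10)
a = 110 (a = (101 - 1) + 10 = 100 + 10 = 110)
a + Y(n)*g(18, -31) = 110 + 16*(-31) = 110 - 496 = -386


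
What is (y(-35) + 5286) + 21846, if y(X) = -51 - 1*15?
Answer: 27066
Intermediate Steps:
y(X) = -66 (y(X) = -51 - 15 = -66)
(y(-35) + 5286) + 21846 = (-66 + 5286) + 21846 = 5220 + 21846 = 27066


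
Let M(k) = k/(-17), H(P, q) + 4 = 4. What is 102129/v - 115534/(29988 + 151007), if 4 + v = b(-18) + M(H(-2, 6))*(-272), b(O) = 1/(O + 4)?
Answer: -86264774136/3438905 ≈ -25085.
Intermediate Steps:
H(P, q) = 0 (H(P, q) = -4 + 4 = 0)
M(k) = -k/17 (M(k) = k*(-1/17) = -k/17)
b(O) = 1/(4 + O)
v = -57/14 (v = -4 + (1/(4 - 18) - 1/17*0*(-272)) = -4 + (1/(-14) + 0*(-272)) = -4 + (-1/14 + 0) = -4 - 1/14 = -57/14 ≈ -4.0714)
102129/v - 115534/(29988 + 151007) = 102129/(-57/14) - 115534/(29988 + 151007) = 102129*(-14/57) - 115534/180995 = -476602/19 - 115534*1/180995 = -476602/19 - 115534/180995 = -86264774136/3438905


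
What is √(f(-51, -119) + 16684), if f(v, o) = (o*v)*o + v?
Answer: I*√705578 ≈ 839.99*I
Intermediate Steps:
f(v, o) = v + v*o² (f(v, o) = v*o² + v = v + v*o²)
√(f(-51, -119) + 16684) = √(-51*(1 + (-119)²) + 16684) = √(-51*(1 + 14161) + 16684) = √(-51*14162 + 16684) = √(-722262 + 16684) = √(-705578) = I*√705578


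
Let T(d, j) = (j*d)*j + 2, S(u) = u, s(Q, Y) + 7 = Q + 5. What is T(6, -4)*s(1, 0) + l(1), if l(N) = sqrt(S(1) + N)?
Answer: -98 + sqrt(2) ≈ -96.586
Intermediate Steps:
s(Q, Y) = -2 + Q (s(Q, Y) = -7 + (Q + 5) = -7 + (5 + Q) = -2 + Q)
T(d, j) = 2 + d*j**2 (T(d, j) = (d*j)*j + 2 = d*j**2 + 2 = 2 + d*j**2)
l(N) = sqrt(1 + N)
T(6, -4)*s(1, 0) + l(1) = (2 + 6*(-4)**2)*(-2 + 1) + sqrt(1 + 1) = (2 + 6*16)*(-1) + sqrt(2) = (2 + 96)*(-1) + sqrt(2) = 98*(-1) + sqrt(2) = -98 + sqrt(2)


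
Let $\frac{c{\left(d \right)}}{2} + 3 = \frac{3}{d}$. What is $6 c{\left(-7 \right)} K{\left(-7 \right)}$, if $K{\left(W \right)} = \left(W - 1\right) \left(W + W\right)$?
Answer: $-4608$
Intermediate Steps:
$K{\left(W \right)} = 2 W \left(-1 + W\right)$ ($K{\left(W \right)} = \left(-1 + W\right) 2 W = 2 W \left(-1 + W\right)$)
$c{\left(d \right)} = -6 + \frac{6}{d}$ ($c{\left(d \right)} = -6 + 2 \frac{3}{d} = -6 + \frac{6}{d}$)
$6 c{\left(-7 \right)} K{\left(-7 \right)} = 6 \left(-6 + \frac{6}{-7}\right) 2 \left(-7\right) \left(-1 - 7\right) = 6 \left(-6 + 6 \left(- \frac{1}{7}\right)\right) 2 \left(-7\right) \left(-8\right) = 6 \left(-6 - \frac{6}{7}\right) 112 = 6 \left(- \frac{48}{7}\right) 112 = \left(- \frac{288}{7}\right) 112 = -4608$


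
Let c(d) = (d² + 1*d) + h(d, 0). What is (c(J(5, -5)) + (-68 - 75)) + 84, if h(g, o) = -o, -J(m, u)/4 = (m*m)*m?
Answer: 249441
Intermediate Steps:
J(m, u) = -4*m³ (J(m, u) = -4*m*m*m = -4*m²*m = -4*m³)
c(d) = d + d² (c(d) = (d² + 1*d) - 1*0 = (d² + d) + 0 = (d + d²) + 0 = d + d²)
(c(J(5, -5)) + (-68 - 75)) + 84 = ((-4*5³)*(1 - 4*5³) + (-68 - 75)) + 84 = ((-4*125)*(1 - 4*125) - 143) + 84 = (-500*(1 - 500) - 143) + 84 = (-500*(-499) - 143) + 84 = (249500 - 143) + 84 = 249357 + 84 = 249441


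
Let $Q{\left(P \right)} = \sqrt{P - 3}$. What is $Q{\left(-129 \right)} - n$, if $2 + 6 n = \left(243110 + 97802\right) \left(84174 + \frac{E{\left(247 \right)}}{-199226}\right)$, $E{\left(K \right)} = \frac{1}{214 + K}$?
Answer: $- \frac{219627111005360057}{45921593} + 2 i \sqrt{33} \approx -4.7827 \cdot 10^{9} + 11.489 i$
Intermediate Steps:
$n = \frac{219627111005360057}{45921593}$ ($n = - \frac{1}{3} + \frac{\left(243110 + 97802\right) \left(84174 + \frac{1}{\left(214 + 247\right) \left(-199226\right)}\right)}{6} = - \frac{1}{3} + \frac{340912 \left(84174 + \frac{1}{461} \left(- \frac{1}{199226}\right)\right)}{6} = - \frac{1}{3} + \frac{340912 \left(84174 - \frac{1}{91843186}\right)}{6} = - \frac{1}{3} + \frac{340912 \cdot \frac{7730808338363}{91843186}}{6} = - \frac{1}{3} + \frac{1}{6} \cdot \frac{1317762666124003528}{45921593} = - \frac{1}{3} + \frac{658881333062001764}{137764779} = \frac{219627111005360057}{45921593} \approx 4.7827 \cdot 10^{9}$)
$Q{\left(P \right)} = \sqrt{-3 + P}$
$Q{\left(-129 \right)} - n = \sqrt{-3 - 129} - \frac{219627111005360057}{45921593} = \sqrt{-132} - \frac{219627111005360057}{45921593} = 2 i \sqrt{33} - \frac{219627111005360057}{45921593} = - \frac{219627111005360057}{45921593} + 2 i \sqrt{33}$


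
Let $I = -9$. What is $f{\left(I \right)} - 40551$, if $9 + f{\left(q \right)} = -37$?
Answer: $-40597$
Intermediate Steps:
$f{\left(q \right)} = -46$ ($f{\left(q \right)} = -9 - 37 = -46$)
$f{\left(I \right)} - 40551 = -46 - 40551 = -40597$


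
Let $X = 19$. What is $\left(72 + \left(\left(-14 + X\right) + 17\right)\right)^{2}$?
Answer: $8836$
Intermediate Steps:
$\left(72 + \left(\left(-14 + X\right) + 17\right)\right)^{2} = \left(72 + \left(\left(-14 + 19\right) + 17\right)\right)^{2} = \left(72 + \left(5 + 17\right)\right)^{2} = \left(72 + 22\right)^{2} = 94^{2} = 8836$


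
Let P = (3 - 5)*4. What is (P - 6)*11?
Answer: -154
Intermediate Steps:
P = -8 (P = -2*4 = -8)
(P - 6)*11 = (-8 - 6)*11 = -14*11 = -154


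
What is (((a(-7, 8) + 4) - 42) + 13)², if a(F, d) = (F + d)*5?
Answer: 400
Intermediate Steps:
a(F, d) = 5*F + 5*d
(((a(-7, 8) + 4) - 42) + 13)² = ((((5*(-7) + 5*8) + 4) - 42) + 13)² = ((((-35 + 40) + 4) - 42) + 13)² = (((5 + 4) - 42) + 13)² = ((9 - 42) + 13)² = (-33 + 13)² = (-20)² = 400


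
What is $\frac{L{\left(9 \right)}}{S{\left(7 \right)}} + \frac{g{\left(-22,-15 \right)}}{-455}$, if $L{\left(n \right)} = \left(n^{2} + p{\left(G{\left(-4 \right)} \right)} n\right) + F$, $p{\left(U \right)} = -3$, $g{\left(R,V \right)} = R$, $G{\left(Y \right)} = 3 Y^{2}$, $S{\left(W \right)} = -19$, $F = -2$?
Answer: $- \frac{23242}{8645} \approx -2.6885$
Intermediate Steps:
$L{\left(n \right)} = -2 + n^{2} - 3 n$ ($L{\left(n \right)} = \left(n^{2} - 3 n\right) - 2 = -2 + n^{2} - 3 n$)
$\frac{L{\left(9 \right)}}{S{\left(7 \right)}} + \frac{g{\left(-22,-15 \right)}}{-455} = \frac{-2 + 9^{2} - 27}{-19} - \frac{22}{-455} = \left(-2 + 81 - 27\right) \left(- \frac{1}{19}\right) - - \frac{22}{455} = 52 \left(- \frac{1}{19}\right) + \frac{22}{455} = - \frac{52}{19} + \frac{22}{455} = - \frac{23242}{8645}$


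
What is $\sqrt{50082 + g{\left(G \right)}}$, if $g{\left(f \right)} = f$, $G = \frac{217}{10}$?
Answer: $\frac{\sqrt{5010370}}{10} \approx 223.84$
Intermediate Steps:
$G = \frac{217}{10}$ ($G = 217 \cdot \frac{1}{10} = \frac{217}{10} \approx 21.7$)
$\sqrt{50082 + g{\left(G \right)}} = \sqrt{50082 + \frac{217}{10}} = \sqrt{\frac{501037}{10}} = \frac{\sqrt{5010370}}{10}$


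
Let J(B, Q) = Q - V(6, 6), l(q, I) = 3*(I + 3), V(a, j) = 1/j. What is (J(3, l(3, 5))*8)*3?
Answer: 572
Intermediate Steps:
l(q, I) = 9 + 3*I (l(q, I) = 3*(3 + I) = 9 + 3*I)
J(B, Q) = -⅙ + Q (J(B, Q) = Q - 1/6 = Q - 1*⅙ = Q - ⅙ = -⅙ + Q)
(J(3, l(3, 5))*8)*3 = ((-⅙ + (9 + 3*5))*8)*3 = ((-⅙ + (9 + 15))*8)*3 = ((-⅙ + 24)*8)*3 = ((143/6)*8)*3 = (572/3)*3 = 572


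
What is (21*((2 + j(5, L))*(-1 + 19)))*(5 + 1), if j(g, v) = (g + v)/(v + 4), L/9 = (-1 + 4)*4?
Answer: 27297/4 ≈ 6824.3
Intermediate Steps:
L = 108 (L = 9*((-1 + 4)*4) = 9*(3*4) = 9*12 = 108)
j(g, v) = (g + v)/(4 + v)
(21*((2 + j(5, L))*(-1 + 19)))*(5 + 1) = (21*((2 + (5 + 108)/(4 + 108))*(-1 + 19)))*(5 + 1) = (21*((2 + 113/112)*18))*6 = (21*((337/112)*18))*6 = (21*(3033/56))*6 = (9099/8)*6 = 27297/4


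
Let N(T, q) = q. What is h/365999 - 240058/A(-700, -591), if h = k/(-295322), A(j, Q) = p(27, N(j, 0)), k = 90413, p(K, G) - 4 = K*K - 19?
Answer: -80581623433423/239672408286 ≈ -336.22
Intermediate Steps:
p(K, G) = -15 + K² (p(K, G) = 4 + (K*K - 19) = 4 + (K² - 19) = 4 + (-19 + K²) = -15 + K²)
A(j, Q) = 714 (A(j, Q) = -15 + 27² = -15 + 729 = 714)
h = -90413/295322 (h = 90413/(-295322) = 90413*(-1/295322) = -90413/295322 ≈ -0.30615)
h/365999 - 240058/A(-700, -591) = -90413/295322/365999 - 240058/714 = -90413/295322*1/365999 - 240058*1/714 = -3931/4699458986 - 17147/51 = -80581623433423/239672408286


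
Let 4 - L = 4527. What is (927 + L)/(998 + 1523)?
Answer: -3596/2521 ≈ -1.4264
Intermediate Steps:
L = -4523 (L = 4 - 1*4527 = 4 - 4527 = -4523)
(927 + L)/(998 + 1523) = (927 - 4523)/(998 + 1523) = -3596/2521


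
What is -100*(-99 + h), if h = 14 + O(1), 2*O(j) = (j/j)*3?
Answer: 8350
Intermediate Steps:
O(j) = 3/2 (O(j) = ((j/j)*3)/2 = (1*3)/2 = (½)*3 = 3/2)
h = 31/2 (h = 14 + 3/2 = 31/2 ≈ 15.500)
-100*(-99 + h) = -100*(-99 + 31/2) = -100*(-167/2) = 8350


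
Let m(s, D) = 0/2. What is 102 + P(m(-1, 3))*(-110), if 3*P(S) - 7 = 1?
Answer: -574/3 ≈ -191.33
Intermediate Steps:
m(s, D) = 0 (m(s, D) = 0*(1/2) = 0)
P(S) = 8/3 (P(S) = 7/3 + (1/3)*1 = 7/3 + 1/3 = 8/3)
102 + P(m(-1, 3))*(-110) = 102 + (8/3)*(-110) = 102 - 880/3 = -574/3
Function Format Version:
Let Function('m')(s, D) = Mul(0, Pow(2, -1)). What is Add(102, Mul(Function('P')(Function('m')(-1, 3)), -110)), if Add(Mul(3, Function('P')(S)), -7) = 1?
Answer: Rational(-574, 3) ≈ -191.33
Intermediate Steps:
Function('m')(s, D) = 0 (Function('m')(s, D) = Mul(0, Rational(1, 2)) = 0)
Function('P')(S) = Rational(8, 3) (Function('P')(S) = Add(Rational(7, 3), Mul(Rational(1, 3), 1)) = Add(Rational(7, 3), Rational(1, 3)) = Rational(8, 3))
Add(102, Mul(Function('P')(Function('m')(-1, 3)), -110)) = Add(102, Mul(Rational(8, 3), -110)) = Add(102, Rational(-880, 3)) = Rational(-574, 3)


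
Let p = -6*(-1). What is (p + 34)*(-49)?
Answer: -1960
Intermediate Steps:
p = 6
(p + 34)*(-49) = (6 + 34)*(-49) = 40*(-49) = -1960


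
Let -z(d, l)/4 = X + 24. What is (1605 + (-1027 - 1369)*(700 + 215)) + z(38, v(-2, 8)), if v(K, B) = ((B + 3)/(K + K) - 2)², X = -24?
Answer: -2190735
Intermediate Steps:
v(K, B) = (-2 + (3 + B)/(2*K))² (v(K, B) = ((3 + B)/((2*K)) - 2)² = ((3 + B)*(1/(2*K)) - 2)² = ((3 + B)/(2*K) - 2)² = (-2 + (3 + B)/(2*K))²)
z(d, l) = 0 (z(d, l) = -4*(-24 + 24) = -4*0 = 0)
(1605 + (-1027 - 1369)*(700 + 215)) + z(38, v(-2, 8)) = (1605 + (-1027 - 1369)*(700 + 215)) + 0 = (1605 - 2396*915) + 0 = (1605 - 2192340) + 0 = -2190735 + 0 = -2190735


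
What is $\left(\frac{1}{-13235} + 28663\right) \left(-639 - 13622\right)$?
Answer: $- \frac{5409978859844}{13235} \approx -4.0876 \cdot 10^{8}$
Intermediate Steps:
$\left(\frac{1}{-13235} + 28663\right) \left(-639 - 13622\right) = \left(- \frac{1}{13235} + 28663\right) \left(-14261\right) = \frac{379354804}{13235} \left(-14261\right) = - \frac{5409978859844}{13235}$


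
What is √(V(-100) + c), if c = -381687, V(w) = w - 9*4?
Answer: I*√381823 ≈ 617.92*I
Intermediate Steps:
V(w) = -36 + w (V(w) = w - 36 = -36 + w)
√(V(-100) + c) = √((-36 - 100) - 381687) = √(-136 - 381687) = √(-381823) = I*√381823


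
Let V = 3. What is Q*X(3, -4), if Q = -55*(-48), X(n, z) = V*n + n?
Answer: 31680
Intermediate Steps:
X(n, z) = 4*n (X(n, z) = 3*n + n = 4*n)
Q = 2640
Q*X(3, -4) = 2640*(4*3) = 2640*12 = 31680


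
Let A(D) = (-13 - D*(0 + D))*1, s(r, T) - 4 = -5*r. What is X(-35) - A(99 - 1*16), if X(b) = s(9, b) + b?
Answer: 6826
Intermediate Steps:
s(r, T) = 4 - 5*r
A(D) = -13 - D**2 (A(D) = (-13 - D*D)*1 = (-13 - D**2)*1 = -13 - D**2)
X(b) = -41 + b (X(b) = (4 - 5*9) + b = (4 - 45) + b = -41 + b)
X(-35) - A(99 - 1*16) = (-41 - 35) - (-13 - (99 - 1*16)**2) = -76 - (-13 - (99 - 16)**2) = -76 - (-13 - 1*83**2) = -76 - (-13 - 1*6889) = -76 - (-13 - 6889) = -76 - 1*(-6902) = -76 + 6902 = 6826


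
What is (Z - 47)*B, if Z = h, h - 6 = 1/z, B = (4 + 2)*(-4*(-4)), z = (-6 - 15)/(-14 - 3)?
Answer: -27008/7 ≈ -3858.3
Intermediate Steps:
z = 21/17 (z = -21/(-17) = -21*(-1/17) = 21/17 ≈ 1.2353)
B = 96 (B = 6*16 = 96)
h = 143/21 (h = 6 + 1/(21/17) = 6 + 17/21 = 143/21 ≈ 6.8095)
Z = 143/21 ≈ 6.8095
(Z - 47)*B = (143/21 - 47)*96 = -844/21*96 = -27008/7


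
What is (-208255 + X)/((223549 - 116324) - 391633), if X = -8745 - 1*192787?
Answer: 409787/284408 ≈ 1.4408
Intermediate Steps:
X = -201532 (X = -8745 - 192787 = -201532)
(-208255 + X)/((223549 - 116324) - 391633) = (-208255 - 201532)/((223549 - 116324) - 391633) = -409787/(107225 - 391633) = -409787/(-284408) = -409787*(-1/284408) = 409787/284408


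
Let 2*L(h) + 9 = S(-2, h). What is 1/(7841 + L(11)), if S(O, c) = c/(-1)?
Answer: 1/7831 ≈ 0.00012770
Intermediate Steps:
S(O, c) = -c (S(O, c) = c*(-1) = -c)
L(h) = -9/2 - h/2 (L(h) = -9/2 + (-h)/2 = -9/2 - h/2)
1/(7841 + L(11)) = 1/(7841 + (-9/2 - ½*11)) = 1/(7841 + (-9/2 - 11/2)) = 1/(7841 - 10) = 1/7831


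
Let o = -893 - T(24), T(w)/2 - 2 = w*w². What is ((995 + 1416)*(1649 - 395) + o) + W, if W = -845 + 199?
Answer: 2994203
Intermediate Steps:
T(w) = 4 + 2*w³ (T(w) = 4 + 2*(w*w²) = 4 + 2*w³)
W = -646
o = -28545 (o = -893 - (4 + 2*24³) = -893 - (4 + 2*13824) = -893 - (4 + 27648) = -893 - 1*27652 = -893 - 27652 = -28545)
((995 + 1416)*(1649 - 395) + o) + W = ((995 + 1416)*(1649 - 395) - 28545) - 646 = (2411*1254 - 28545) - 646 = (3023394 - 28545) - 646 = 2994849 - 646 = 2994203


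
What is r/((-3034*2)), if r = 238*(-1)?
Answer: 119/3034 ≈ 0.039222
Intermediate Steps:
r = -238
r/((-3034*2)) = -238/((-3034*2)) = -238/(-6068) = -238*(-1/6068) = 119/3034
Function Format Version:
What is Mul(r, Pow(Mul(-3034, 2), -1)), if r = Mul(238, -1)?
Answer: Rational(119, 3034) ≈ 0.039222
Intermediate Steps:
r = -238
Mul(r, Pow(Mul(-3034, 2), -1)) = Mul(-238, Pow(Mul(-3034, 2), -1)) = Mul(-238, Pow(-6068, -1)) = Mul(-238, Rational(-1, 6068)) = Rational(119, 3034)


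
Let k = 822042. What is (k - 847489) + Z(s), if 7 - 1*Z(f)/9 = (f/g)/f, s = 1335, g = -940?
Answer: -23860951/940 ≈ -25384.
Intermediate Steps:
Z(f) = 59229/940 (Z(f) = 63 - 9*f/(-940)/f = 63 - 9*f*(-1/940)/f = 63 - 9*(-f/940)/f = 63 - 9*(-1/940) = 63 + 9/940 = 59229/940)
(k - 847489) + Z(s) = (822042 - 847489) + 59229/940 = -25447 + 59229/940 = -23860951/940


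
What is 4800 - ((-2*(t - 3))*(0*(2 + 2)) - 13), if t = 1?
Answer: 4813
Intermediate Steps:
4800 - ((-2*(t - 3))*(0*(2 + 2)) - 13) = 4800 - ((-2*(1 - 3))*(0*(2 + 2)) - 13) = 4800 - ((-2*(-2))*(0*4) - 13) = 4800 - (4*0 - 13) = 4800 - (0 - 13) = 4800 - 1*(-13) = 4800 + 13 = 4813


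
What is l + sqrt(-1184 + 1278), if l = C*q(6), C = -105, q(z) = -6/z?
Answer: 105 + sqrt(94) ≈ 114.70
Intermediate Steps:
l = 105 (l = -(-630)/6 = -105*(-1) = 105)
l + sqrt(-1184 + 1278) = 105 + sqrt(-1184 + 1278) = 105 + sqrt(94)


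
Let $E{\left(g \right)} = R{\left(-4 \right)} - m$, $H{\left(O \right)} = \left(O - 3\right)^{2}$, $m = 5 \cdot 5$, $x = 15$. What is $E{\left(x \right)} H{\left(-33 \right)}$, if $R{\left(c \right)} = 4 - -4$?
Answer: $-22032$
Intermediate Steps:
$R{\left(c \right)} = 8$ ($R{\left(c \right)} = 4 + 4 = 8$)
$m = 25$
$H{\left(O \right)} = \left(-3 + O\right)^{2}$
$E{\left(g \right)} = -17$ ($E{\left(g \right)} = 8 - 25 = -17$)
$E{\left(x \right)} H{\left(-33 \right)} = - 17 \left(-3 - 33\right)^{2} = - 17 \left(-36\right)^{2} = \left(-17\right) 1296 = -22032$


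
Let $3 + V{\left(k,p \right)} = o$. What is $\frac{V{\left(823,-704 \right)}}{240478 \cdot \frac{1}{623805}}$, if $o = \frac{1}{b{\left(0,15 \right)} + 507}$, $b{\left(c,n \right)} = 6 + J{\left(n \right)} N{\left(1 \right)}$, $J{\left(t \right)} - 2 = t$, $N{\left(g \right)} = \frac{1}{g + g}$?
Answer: $- \frac{278662605}{35831222} \approx -7.7771$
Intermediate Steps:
$N{\left(g \right)} = \frac{1}{2 g}$
$J{\left(t \right)} = 2 + t$
$b{\left(c,n \right)} = 7 + \frac{n}{2}$ ($b{\left(c,n \right)} = 6 + \left(2 + n\right) \frac{1}{2 \cdot 1} = 6 + \left(2 + n\right) \frac{1}{2} \cdot 1 = 6 + \left(2 + n\right) \frac{1}{2} = 6 + \left(1 + \frac{n}{2}\right) = 7 + \frac{n}{2}$)
$o = \frac{2}{1043}$ ($o = \frac{1}{\left(7 + \frac{1}{2} \cdot 15\right) + 507} = \frac{1}{\left(7 + \frac{15}{2}\right) + 507} = \frac{1}{\frac{29}{2} + 507} = \frac{1}{\frac{1043}{2}} = \frac{2}{1043} \approx 0.0019175$)
$V{\left(k,p \right)} = - \frac{3127}{1043}$ ($V{\left(k,p \right)} = -3 + \frac{2}{1043} = - \frac{3127}{1043}$)
$\frac{V{\left(823,-704 \right)}}{240478 \cdot \frac{1}{623805}} = - \frac{3127}{1043 \cdot \frac{240478}{623805}} = - \frac{3127}{1043 \cdot 240478 \cdot \frac{1}{623805}} = - \frac{3127}{1043 \cdot \frac{34354}{89115}} = \left(- \frac{3127}{1043}\right) \frac{89115}{34354} = - \frac{278662605}{35831222}$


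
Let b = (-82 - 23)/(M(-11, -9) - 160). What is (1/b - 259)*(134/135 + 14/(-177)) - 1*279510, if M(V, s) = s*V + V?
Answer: -77986182566/278775 ≈ -2.7975e+5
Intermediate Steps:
M(V, s) = V + V*s (M(V, s) = V*s + V = V + V*s)
b = 35/24 (b = (-82 - 23)/(-11*(1 - 9) - 160) = -105/(-11*(-8) - 160) = -105/(88 - 160) = -105/(-72) = -105*(-1/72) = 35/24 ≈ 1.4583)
(1/b - 259)*(134/135 + 14/(-177)) - 1*279510 = (1/(35/24) - 259)*(134/135 + 14/(-177)) - 1*279510 = (24/35 - 259)*(134*(1/135) + 14*(-1/177)) - 279510 = -9041*(134/135 - 14/177)/35 - 279510 = -9041/35*7276/7965 - 279510 = -65782316/278775 - 279510 = -77986182566/278775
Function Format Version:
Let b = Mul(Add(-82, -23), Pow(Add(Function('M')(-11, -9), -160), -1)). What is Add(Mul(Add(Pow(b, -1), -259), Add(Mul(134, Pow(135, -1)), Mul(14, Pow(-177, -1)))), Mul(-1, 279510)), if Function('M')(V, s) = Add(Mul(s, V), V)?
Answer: Rational(-77986182566, 278775) ≈ -2.7975e+5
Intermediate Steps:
Function('M')(V, s) = Add(V, Mul(V, s)) (Function('M')(V, s) = Add(Mul(V, s), V) = Add(V, Mul(V, s)))
b = Rational(35, 24) (b = Mul(Add(-82, -23), Pow(Add(Mul(-11, Add(1, -9)), -160), -1)) = Mul(-105, Pow(Add(Mul(-11, -8), -160), -1)) = Mul(-105, Pow(Add(88, -160), -1)) = Mul(-105, Pow(-72, -1)) = Mul(-105, Rational(-1, 72)) = Rational(35, 24) ≈ 1.4583)
Add(Mul(Add(Pow(b, -1), -259), Add(Mul(134, Pow(135, -1)), Mul(14, Pow(-177, -1)))), Mul(-1, 279510)) = Add(Mul(Add(Pow(Rational(35, 24), -1), -259), Add(Mul(134, Pow(135, -1)), Mul(14, Pow(-177, -1)))), Mul(-1, 279510)) = Add(Mul(Add(Rational(24, 35), -259), Add(Mul(134, Rational(1, 135)), Mul(14, Rational(-1, 177)))), -279510) = Add(Mul(Rational(-9041, 35), Add(Rational(134, 135), Rational(-14, 177))), -279510) = Add(Mul(Rational(-9041, 35), Rational(7276, 7965)), -279510) = Add(Rational(-65782316, 278775), -279510) = Rational(-77986182566, 278775)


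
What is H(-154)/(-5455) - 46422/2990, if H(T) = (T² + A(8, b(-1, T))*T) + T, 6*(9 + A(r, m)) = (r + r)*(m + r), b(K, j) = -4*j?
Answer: 43837891/1631045 ≈ 26.877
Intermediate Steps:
A(r, m) = -9 + r*(m + r)/3 (A(r, m) = -9 + ((r + r)*(m + r))/6 = -9 + ((2*r)*(m + r))/6 = -9 + (2*r*(m + r))/6 = -9 + r*(m + r)/3)
H(T) = T + T² + T*(37/3 - 32*T/3) (H(T) = (T² + (-9 + (⅓)*8² + (⅓)*(-4*T)*8)*T) + T = (T² + (-9 + (⅓)*64 - 32*T/3)*T) + T = (T² + (-9 + 64/3 - 32*T/3)*T) + T = (T² + (37/3 - 32*T/3)*T) + T = (T² + T*(37/3 - 32*T/3)) + T = T + T² + T*(37/3 - 32*T/3))
H(-154)/(-5455) - 46422/2990 = ((⅓)*(-154)*(40 - 29*(-154)))/(-5455) - 46422/2990 = ((⅓)*(-154)*(40 + 4466))*(-1/5455) - 46422*1/2990 = ((⅓)*(-154)*4506)*(-1/5455) - 23211/1495 = -231308*(-1/5455) - 23211/1495 = 231308/5455 - 23211/1495 = 43837891/1631045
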